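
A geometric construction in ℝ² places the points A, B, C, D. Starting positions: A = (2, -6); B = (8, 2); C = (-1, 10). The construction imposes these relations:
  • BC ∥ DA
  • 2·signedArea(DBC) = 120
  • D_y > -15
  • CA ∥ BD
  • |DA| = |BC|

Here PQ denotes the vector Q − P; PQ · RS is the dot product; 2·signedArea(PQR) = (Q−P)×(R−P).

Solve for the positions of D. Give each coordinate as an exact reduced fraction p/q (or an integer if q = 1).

1. D_x = 11  [BC ∥ DA ∩ CA ∥ BD]
2. D_y = -14  [BC ∥ DA ∩ CA ∥ BD]
   → D = (11, -14)

D = (11, -14)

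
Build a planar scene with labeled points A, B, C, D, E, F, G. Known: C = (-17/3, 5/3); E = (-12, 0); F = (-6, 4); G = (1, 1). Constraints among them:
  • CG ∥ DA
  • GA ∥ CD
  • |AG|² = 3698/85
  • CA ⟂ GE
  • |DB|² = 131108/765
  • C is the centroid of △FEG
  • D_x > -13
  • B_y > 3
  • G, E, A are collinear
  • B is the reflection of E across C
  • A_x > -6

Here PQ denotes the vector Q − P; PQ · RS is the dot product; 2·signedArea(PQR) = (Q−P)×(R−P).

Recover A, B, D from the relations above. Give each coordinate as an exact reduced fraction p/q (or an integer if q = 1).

A = (-474/85, 42/85)
B = (2/3, 10/3)
D = (-3122/255, 296/255)

1. A_x = -474/85  [G, E, A are collinear ∩ CA ⟂ GE]
2. A_y = 42/85  [G, E, A are collinear ∩ CA ⟂ GE]
   → A = (-474/85, 42/85)
3. B_x = 2/3  [B is the reflection of E across C]
4. B_y = 10/3  [B is the reflection of E across C]
   → B = (2/3, 10/3)
5. D_x = -3122/255  [CG ∥ DA ∩ GA ∥ CD]
6. D_y = 296/255  [CG ∥ DA ∩ GA ∥ CD]
   → D = (-3122/255, 296/255)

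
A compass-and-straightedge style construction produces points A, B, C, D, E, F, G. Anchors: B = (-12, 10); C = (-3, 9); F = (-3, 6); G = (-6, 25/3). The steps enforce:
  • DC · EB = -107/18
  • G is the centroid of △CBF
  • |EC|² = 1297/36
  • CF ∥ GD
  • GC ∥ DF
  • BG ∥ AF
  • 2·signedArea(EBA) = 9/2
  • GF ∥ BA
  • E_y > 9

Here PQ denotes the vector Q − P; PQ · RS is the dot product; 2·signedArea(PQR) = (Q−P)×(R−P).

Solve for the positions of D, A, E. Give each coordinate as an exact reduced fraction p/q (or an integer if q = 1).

1. D_x = -6  [GC ∥ DF ∩ CF ∥ GD]
2. D_y = 16/3  [GC ∥ DF ∩ CF ∥ GD]
   → D = (-6, 16/3)
3. A_x = -9  [BG ∥ AF ∩ GF ∥ BA]
4. A_y = 23/3  [BG ∥ AF ∩ GF ∥ BA]
   → A = (-9, 23/3)
5. E_x = -9  [2·signedArea(EBA) = 9/2 ∩ DC · EB = -107/18]
6. E_y = 55/6  [2·signedArea(EBA) = 9/2 ∩ DC · EB = -107/18]
   → E = (-9, 55/6)

A = (-9, 23/3)
D = (-6, 16/3)
E = (-9, 55/6)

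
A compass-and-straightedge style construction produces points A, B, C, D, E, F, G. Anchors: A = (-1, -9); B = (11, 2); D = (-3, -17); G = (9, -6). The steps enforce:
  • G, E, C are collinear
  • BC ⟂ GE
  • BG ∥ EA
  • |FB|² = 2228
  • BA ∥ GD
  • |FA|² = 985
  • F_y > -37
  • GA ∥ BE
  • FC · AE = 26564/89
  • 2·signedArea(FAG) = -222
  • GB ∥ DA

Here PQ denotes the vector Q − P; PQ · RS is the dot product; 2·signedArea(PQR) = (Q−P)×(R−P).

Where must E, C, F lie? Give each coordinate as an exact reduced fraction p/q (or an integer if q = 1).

C = (609/89, -414/89)
E = (1, -1)
F = (-17, -36)

1. E_x = 1  [BG ∥ EA ∩ GA ∥ BE]
2. E_y = -1  [BG ∥ EA ∩ GA ∥ BE]
   → E = (1, -1)
3. C_x = 609/89  [G, E, C are collinear ∩ BC ⟂ GE]
4. C_y = -414/89  [G, E, C are collinear ∩ BC ⟂ GE]
   → C = (609/89, -414/89)
5. F_x = -17  [2·signedArea(FAG) = -222 ∩ FC · AE = 26564/89]
6. F_y = -36  [2·signedArea(FAG) = -222 ∩ FC · AE = 26564/89]
   → F = (-17, -36)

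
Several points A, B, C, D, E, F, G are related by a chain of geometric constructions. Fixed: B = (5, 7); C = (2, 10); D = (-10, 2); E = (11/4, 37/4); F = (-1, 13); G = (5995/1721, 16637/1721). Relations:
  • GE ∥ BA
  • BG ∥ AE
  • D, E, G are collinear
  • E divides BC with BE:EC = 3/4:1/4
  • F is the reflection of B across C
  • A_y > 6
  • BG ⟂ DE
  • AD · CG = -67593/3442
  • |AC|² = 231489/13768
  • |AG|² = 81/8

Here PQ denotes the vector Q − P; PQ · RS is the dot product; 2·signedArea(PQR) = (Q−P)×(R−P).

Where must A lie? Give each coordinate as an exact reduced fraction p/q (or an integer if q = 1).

A = (29371/6884, 45317/6884)

1. A_x = 29371/6884  [BG ∥ AE ∩ GE ∥ BA]
2. A_y = 45317/6884  [BG ∥ AE ∩ GE ∥ BA]
   → A = (29371/6884, 45317/6884)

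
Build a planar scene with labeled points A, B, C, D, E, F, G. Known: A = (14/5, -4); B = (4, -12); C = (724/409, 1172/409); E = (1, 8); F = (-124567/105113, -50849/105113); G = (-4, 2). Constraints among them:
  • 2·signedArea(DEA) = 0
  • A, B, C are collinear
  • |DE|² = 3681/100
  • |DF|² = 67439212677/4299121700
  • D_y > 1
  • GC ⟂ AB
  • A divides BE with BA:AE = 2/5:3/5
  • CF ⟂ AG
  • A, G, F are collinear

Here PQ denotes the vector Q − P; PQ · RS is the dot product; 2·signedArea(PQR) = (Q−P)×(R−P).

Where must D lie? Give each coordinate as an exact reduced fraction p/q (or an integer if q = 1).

D = (19/10, 2)

1. D_x = 19/10  [line 12·x + 9/5·y + -132/5 = 0 ∩ |DF|² = 67439212677/4299121700]
2. D_y = 2  [line 12·x + 9/5·y + -132/5 = 0 ∩ |DF|² = 67439212677/4299121700]
   → D = (19/10, 2)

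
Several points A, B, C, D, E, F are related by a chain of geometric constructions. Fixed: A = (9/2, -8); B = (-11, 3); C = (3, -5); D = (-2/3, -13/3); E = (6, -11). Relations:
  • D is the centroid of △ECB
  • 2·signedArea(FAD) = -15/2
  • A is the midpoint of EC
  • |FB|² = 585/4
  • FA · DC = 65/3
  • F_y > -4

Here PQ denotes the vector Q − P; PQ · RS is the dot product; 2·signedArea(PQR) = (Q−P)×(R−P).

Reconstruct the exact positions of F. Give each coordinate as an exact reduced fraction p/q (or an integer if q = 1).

1. F_x = -1/2  [2·signedArea(FAD) = -15/2 ∩ FA · DC = 65/3]
2. F_y = -3  [2·signedArea(FAD) = -15/2 ∩ FA · DC = 65/3]
   → F = (-1/2, -3)

F = (-1/2, -3)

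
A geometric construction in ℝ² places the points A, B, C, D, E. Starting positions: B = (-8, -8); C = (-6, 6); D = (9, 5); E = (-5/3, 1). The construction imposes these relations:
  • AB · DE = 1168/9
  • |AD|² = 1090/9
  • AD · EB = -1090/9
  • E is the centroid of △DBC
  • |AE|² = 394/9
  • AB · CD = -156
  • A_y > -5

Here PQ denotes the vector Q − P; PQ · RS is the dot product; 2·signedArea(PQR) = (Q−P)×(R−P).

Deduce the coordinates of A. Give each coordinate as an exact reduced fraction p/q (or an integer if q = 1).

A = (8/3, -4)

1. A_x = 8/3  [AB · DE = 1168/9 ∩ AB · CD = -156]
2. A_y = -4  [AB · DE = 1168/9 ∩ AB · CD = -156]
   → A = (8/3, -4)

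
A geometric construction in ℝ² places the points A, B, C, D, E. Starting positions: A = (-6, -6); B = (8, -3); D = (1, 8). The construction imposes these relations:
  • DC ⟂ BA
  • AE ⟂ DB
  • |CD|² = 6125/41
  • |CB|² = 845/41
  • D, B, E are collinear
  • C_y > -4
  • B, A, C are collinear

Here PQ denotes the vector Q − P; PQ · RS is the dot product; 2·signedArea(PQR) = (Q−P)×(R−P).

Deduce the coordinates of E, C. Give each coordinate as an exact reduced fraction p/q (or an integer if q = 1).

1. E_x = 181/34  [D, B, E are collinear ∩ AE ⟂ DB]
2. E_y = 41/34  [D, B, E are collinear ∩ AE ⟂ DB]
   → E = (181/34, 41/34)
3. C_x = 146/41  [B, A, C are collinear ∩ DC ⟂ BA]
4. C_y = -162/41  [B, A, C are collinear ∩ DC ⟂ BA]
   → C = (146/41, -162/41)

C = (146/41, -162/41)
E = (181/34, 41/34)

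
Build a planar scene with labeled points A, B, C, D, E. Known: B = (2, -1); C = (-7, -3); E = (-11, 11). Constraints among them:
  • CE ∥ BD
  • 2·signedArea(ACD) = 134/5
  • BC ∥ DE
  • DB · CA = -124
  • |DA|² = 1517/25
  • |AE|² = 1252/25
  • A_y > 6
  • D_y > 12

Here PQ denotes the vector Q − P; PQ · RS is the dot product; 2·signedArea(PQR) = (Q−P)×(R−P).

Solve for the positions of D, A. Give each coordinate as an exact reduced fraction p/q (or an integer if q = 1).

A = (-29/5, 31/5)
D = (-2, 13)

1. D_x = -2  [BC ∥ DE ∩ CE ∥ BD]
2. D_y = 13  [BC ∥ DE ∩ CE ∥ BD]
   → D = (-2, 13)
3. A_x = -29/5  [2·signedArea(ACD) = 134/5 ∩ DB · CA = -124]
4. A_y = 31/5  [2·signedArea(ACD) = 134/5 ∩ DB · CA = -124]
   → A = (-29/5, 31/5)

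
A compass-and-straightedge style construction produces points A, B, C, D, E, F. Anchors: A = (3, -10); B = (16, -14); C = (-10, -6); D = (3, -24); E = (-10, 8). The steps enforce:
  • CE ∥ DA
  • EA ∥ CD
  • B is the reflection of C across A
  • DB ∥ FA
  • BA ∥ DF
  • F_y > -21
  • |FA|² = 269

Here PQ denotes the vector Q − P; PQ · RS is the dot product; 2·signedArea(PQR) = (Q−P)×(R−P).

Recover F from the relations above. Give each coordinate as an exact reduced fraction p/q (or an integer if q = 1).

1. F_x = -10  [DB ∥ FA ∩ BA ∥ DF]
2. F_y = -20  [DB ∥ FA ∩ BA ∥ DF]
   → F = (-10, -20)

F = (-10, -20)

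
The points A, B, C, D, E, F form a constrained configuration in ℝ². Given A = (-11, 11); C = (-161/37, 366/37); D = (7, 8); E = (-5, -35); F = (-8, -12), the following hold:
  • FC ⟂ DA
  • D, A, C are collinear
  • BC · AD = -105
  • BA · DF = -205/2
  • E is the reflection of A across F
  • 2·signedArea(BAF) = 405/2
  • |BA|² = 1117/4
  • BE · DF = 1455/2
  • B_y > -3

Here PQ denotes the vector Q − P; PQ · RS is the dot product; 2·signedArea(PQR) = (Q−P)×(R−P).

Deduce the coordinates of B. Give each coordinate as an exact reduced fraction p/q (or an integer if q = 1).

1. B_x = -1/2  [BA · DF = -205/2 ∩ BC · AD = -105]
2. B_y = -2  [BA · DF = -205/2 ∩ BC · AD = -105]
   → B = (-1/2, -2)

B = (-1/2, -2)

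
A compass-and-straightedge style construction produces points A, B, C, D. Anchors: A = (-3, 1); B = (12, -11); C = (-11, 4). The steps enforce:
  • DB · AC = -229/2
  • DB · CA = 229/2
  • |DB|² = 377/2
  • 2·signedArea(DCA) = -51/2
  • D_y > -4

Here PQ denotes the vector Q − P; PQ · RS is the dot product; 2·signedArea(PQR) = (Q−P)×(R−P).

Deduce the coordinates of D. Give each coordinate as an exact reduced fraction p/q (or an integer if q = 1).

D = (1/2, -7/2)

1. D_x = 1/2  [2·signedArea(DCA) = -51/2 ∩ DB · AC = -229/2]
2. D_y = -7/2  [2·signedArea(DCA) = -51/2 ∩ DB · AC = -229/2]
   → D = (1/2, -7/2)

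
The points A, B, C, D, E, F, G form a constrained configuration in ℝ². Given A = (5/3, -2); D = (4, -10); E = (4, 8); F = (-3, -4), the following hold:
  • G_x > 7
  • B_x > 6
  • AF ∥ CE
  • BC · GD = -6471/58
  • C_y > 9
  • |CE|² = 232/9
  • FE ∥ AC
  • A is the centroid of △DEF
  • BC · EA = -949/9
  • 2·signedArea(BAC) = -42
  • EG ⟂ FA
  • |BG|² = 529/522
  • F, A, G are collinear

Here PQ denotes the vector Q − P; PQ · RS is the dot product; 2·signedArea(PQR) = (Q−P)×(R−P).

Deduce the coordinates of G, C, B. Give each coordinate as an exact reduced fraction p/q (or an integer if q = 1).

1. G_x = 421/58  [F, A, G are collinear ∩ EG ⟂ FA]
2. G_y = 23/58  [F, A, G are collinear ∩ EG ⟂ FA]
   → G = (421/58, 23/58)
3. C_x = 26/3  [AF ∥ CE ∩ FE ∥ AC]
4. C_y = 10  [AF ∥ CE ∩ FE ∥ AC]
   → C = (26/3, 10)
5. B_x = 19/3  [BC · EA = -949/9 ∩ BC · GD = -6471/58]
6. B_y = 0  [BC · EA = -949/9 ∩ BC · GD = -6471/58]
   → B = (19/3, 0)

B = (19/3, 0)
C = (26/3, 10)
G = (421/58, 23/58)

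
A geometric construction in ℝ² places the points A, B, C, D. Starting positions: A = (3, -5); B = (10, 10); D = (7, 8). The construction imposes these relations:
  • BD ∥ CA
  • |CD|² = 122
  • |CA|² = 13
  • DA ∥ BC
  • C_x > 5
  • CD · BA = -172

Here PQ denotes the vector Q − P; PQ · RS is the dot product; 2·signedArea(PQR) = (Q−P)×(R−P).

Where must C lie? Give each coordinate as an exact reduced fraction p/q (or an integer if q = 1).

C = (6, -3)

1. C_x = 6  [BD ∥ CA ∩ DA ∥ BC]
2. C_y = -3  [BD ∥ CA ∩ DA ∥ BC]
   → C = (6, -3)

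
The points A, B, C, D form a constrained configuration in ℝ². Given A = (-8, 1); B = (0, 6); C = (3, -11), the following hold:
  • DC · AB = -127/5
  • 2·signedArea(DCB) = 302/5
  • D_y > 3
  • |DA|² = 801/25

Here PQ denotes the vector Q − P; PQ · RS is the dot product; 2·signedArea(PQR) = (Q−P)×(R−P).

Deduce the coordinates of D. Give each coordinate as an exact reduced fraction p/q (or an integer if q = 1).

D = (-16/5, 4)

1. D_x = -16/5  [2·signedArea(DCB) = 302/5 ∩ DC · AB = -127/5]
2. D_y = 4  [2·signedArea(DCB) = 302/5 ∩ DC · AB = -127/5]
   → D = (-16/5, 4)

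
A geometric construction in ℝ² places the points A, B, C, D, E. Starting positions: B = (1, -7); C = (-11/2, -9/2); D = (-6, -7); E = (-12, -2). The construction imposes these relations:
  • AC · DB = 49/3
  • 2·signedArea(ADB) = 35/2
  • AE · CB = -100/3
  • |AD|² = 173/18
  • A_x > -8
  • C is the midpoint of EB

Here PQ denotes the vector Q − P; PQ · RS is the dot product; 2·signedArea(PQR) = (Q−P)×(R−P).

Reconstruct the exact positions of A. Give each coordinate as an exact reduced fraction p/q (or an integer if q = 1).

A = (-47/6, -9/2)

1. A_x = -47/6  [2·signedArea(ADB) = 35/2 ∩ AE · CB = -100/3]
2. A_y = -9/2  [2·signedArea(ADB) = 35/2 ∩ AE · CB = -100/3]
   → A = (-47/6, -9/2)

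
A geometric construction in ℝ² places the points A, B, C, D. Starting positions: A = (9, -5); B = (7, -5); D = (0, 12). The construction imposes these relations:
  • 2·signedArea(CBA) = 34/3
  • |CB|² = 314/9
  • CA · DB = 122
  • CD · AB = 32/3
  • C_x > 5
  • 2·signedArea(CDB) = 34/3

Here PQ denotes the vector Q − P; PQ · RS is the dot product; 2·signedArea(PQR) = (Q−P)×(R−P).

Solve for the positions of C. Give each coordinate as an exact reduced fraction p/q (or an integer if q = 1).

C = (16/3, 2/3)

1. C_x = 16/3  [2·signedArea(CBA) = 34/3 ∩ CA · DB = 122]
2. C_y = 2/3  [2·signedArea(CBA) = 34/3 ∩ CA · DB = 122]
   → C = (16/3, 2/3)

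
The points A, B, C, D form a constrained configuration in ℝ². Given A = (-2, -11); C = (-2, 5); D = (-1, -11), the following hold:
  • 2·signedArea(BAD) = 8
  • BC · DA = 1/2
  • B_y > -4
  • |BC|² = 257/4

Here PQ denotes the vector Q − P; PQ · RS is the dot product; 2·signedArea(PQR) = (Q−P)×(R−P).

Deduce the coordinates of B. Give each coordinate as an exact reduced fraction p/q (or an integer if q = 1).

1. B_x = -3/2  [2·signedArea(BAD) = 8 ∩ BC · DA = 1/2]
2. B_y = -3  [2·signedArea(BAD) = 8 ∩ BC · DA = 1/2]
   → B = (-3/2, -3)

B = (-3/2, -3)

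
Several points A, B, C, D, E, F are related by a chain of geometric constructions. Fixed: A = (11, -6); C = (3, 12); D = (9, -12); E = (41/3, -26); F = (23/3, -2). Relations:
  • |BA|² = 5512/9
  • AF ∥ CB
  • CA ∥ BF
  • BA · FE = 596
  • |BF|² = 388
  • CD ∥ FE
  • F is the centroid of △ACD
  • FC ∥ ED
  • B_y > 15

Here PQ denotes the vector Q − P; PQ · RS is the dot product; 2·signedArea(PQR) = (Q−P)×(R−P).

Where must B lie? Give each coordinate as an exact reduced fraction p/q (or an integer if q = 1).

B = (-1/3, 16)

1. B_x = -1/3  [CA ∥ BF ∩ AF ∥ CB]
2. B_y = 16  [CA ∥ BF ∩ AF ∥ CB]
   → B = (-1/3, 16)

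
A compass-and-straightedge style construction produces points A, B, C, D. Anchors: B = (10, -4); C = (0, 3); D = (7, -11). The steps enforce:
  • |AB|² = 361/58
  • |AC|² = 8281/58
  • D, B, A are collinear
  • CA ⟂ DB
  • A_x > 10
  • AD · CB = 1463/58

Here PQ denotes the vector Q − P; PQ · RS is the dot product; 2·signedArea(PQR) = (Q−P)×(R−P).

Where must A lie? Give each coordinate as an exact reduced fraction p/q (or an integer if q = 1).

A = (637/58, -99/58)

1. A_x = 637/58  [D, B, A are collinear ∩ CA ⟂ DB]
2. A_y = -99/58  [D, B, A are collinear ∩ CA ⟂ DB]
   → A = (637/58, -99/58)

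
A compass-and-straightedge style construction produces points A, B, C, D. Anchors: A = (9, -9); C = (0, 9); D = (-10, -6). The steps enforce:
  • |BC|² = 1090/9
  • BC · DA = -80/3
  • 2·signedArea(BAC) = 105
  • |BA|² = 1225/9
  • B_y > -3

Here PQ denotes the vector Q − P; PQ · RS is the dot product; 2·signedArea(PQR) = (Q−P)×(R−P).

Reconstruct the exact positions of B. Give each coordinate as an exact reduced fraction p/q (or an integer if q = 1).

B = (-1/3, -2)

1. B_x = -1/3  [2·signedArea(BAC) = 105 ∩ BC · DA = -80/3]
2. B_y = -2  [2·signedArea(BAC) = 105 ∩ BC · DA = -80/3]
   → B = (-1/3, -2)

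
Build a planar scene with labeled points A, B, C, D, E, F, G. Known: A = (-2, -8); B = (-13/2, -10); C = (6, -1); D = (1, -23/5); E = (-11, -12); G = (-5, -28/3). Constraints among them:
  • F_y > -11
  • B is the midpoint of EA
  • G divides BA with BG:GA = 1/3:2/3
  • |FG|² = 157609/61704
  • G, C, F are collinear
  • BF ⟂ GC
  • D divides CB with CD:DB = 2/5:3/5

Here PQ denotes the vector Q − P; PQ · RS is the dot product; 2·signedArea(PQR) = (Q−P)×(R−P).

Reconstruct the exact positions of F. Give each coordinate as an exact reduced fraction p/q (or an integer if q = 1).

1. F_x = -21507/3428  [G, C, F are collinear ∩ BF ⟂ GC]
2. F_y = -35303/3428  [G, C, F are collinear ∩ BF ⟂ GC]
   → F = (-21507/3428, -35303/3428)

F = (-21507/3428, -35303/3428)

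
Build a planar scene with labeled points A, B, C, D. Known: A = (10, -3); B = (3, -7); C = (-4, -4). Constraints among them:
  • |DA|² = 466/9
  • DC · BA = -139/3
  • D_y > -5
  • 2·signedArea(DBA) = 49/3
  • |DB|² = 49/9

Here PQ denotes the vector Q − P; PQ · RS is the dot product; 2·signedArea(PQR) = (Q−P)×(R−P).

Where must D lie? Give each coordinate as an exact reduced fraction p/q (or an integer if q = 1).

1. D_x = 3  [DC · BA = -139/3 ∩ 2·signedArea(DBA) = 49/3]
2. D_y = -14/3  [DC · BA = -139/3 ∩ 2·signedArea(DBA) = 49/3]
   → D = (3, -14/3)

D = (3, -14/3)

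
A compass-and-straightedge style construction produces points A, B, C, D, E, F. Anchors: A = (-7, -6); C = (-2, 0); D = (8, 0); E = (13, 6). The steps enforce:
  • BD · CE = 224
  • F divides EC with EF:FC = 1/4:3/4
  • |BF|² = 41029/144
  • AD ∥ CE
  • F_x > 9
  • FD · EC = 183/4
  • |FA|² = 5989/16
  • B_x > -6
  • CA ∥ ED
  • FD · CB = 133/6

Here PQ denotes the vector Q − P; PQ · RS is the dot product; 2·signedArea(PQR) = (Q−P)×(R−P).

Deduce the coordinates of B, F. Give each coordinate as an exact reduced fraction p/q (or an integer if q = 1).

B = (-16/3, -4)
F = (37/4, 9/2)

1. F_x = 37/4  [F divides EC with EF:FC = 1/4:3/4]
2. F_y = 9/2  [F divides EC with EF:FC = 1/4:3/4]
   → F = (37/4, 9/2)
3. B_x = -16/3  [BD · CE = 224 ∩ FD · CB = 133/6]
4. B_y = -4  [BD · CE = 224 ∩ FD · CB = 133/6]
   → B = (-16/3, -4)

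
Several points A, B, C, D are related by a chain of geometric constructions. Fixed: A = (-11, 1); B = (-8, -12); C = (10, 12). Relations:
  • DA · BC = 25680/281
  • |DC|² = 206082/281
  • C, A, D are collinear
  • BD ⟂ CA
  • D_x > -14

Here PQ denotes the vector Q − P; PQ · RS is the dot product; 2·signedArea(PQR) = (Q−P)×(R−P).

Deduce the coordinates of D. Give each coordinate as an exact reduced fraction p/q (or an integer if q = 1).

1. D_x = -3931/281  [C, A, D are collinear ∩ BD ⟂ CA]
2. D_y = -159/281  [C, A, D are collinear ∩ BD ⟂ CA]
   → D = (-3931/281, -159/281)

D = (-3931/281, -159/281)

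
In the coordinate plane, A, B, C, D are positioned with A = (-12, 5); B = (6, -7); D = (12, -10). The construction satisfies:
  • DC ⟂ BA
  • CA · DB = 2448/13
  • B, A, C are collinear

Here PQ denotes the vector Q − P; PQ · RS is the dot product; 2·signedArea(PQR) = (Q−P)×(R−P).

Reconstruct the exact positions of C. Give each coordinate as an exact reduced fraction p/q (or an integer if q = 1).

C = (150/13, -139/13)

1. C_x = 150/13  [B, A, C are collinear ∩ DC ⟂ BA]
2. C_y = -139/13  [B, A, C are collinear ∩ DC ⟂ BA]
   → C = (150/13, -139/13)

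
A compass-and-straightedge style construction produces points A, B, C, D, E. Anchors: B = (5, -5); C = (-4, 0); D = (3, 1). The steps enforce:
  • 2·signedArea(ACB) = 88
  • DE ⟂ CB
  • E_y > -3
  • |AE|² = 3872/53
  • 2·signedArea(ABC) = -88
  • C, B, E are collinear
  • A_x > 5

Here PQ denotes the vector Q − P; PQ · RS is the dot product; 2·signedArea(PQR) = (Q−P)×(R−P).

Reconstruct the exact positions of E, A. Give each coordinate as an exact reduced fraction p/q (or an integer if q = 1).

1. E_x = 49/53  [C, B, E are collinear ∩ DE ⟂ CB]
2. E_y = -145/53  [C, B, E are collinear ∩ DE ⟂ CB]
   → E = (49/53, -145/53)
3. A_x = 269/53  [line -5·x + -9·y + 68 = 0 ∩ |AE|² = 3872/53]
4. A_y = 251/53  [line -5·x + -9·y + 68 = 0 ∩ |AE|² = 3872/53]
   → A = (269/53, 251/53)

A = (269/53, 251/53)
E = (49/53, -145/53)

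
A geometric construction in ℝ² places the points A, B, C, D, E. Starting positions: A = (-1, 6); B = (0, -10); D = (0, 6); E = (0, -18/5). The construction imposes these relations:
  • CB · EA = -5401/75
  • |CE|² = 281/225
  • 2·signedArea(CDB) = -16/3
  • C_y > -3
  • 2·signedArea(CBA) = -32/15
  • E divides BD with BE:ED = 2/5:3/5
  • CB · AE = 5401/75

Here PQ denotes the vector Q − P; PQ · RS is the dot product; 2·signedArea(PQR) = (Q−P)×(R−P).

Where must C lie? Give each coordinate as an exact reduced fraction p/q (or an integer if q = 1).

1. C_x = -1/3  [CB · AE = 5401/75 ∩ 2·signedArea(CDB) = -16/3]
2. C_y = -38/15  [CB · AE = 5401/75 ∩ 2·signedArea(CDB) = -16/3]
   → C = (-1/3, -38/15)

C = (-1/3, -38/15)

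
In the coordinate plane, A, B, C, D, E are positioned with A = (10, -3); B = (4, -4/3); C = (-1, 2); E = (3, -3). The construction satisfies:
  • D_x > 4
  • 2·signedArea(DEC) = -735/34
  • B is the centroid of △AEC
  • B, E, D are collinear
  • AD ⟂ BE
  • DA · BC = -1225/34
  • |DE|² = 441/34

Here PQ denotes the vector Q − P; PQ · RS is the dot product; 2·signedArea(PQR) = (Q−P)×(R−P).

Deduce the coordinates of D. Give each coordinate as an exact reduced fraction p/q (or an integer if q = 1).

1. D_x = 165/34  [B, E, D are collinear ∩ AD ⟂ BE]
2. D_y = 3/34  [B, E, D are collinear ∩ AD ⟂ BE]
   → D = (165/34, 3/34)

D = (165/34, 3/34)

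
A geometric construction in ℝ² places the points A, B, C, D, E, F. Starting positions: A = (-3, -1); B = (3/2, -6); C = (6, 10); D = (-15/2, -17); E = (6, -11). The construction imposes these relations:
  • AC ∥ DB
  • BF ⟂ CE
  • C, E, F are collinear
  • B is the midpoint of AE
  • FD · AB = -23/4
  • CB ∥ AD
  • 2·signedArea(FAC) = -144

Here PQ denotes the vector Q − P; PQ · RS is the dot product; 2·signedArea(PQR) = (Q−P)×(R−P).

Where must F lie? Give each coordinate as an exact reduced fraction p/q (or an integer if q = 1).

F = (6, -6)

1. F_x = 6  [C, E, F are collinear ∩ BF ⟂ CE]
2. F_y = -6  [C, E, F are collinear ∩ BF ⟂ CE]
   → F = (6, -6)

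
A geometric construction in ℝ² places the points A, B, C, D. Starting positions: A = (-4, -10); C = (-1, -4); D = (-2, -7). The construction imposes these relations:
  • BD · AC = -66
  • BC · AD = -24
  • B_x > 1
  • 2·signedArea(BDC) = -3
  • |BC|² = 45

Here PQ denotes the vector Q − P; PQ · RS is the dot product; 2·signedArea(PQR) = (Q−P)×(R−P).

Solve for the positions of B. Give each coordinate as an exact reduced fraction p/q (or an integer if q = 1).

1. B_x = 2  [BD · AC = -66 ∩ BC · AD = -24]
2. B_y = 2  [BD · AC = -66 ∩ BC · AD = -24]
   → B = (2, 2)

B = (2, 2)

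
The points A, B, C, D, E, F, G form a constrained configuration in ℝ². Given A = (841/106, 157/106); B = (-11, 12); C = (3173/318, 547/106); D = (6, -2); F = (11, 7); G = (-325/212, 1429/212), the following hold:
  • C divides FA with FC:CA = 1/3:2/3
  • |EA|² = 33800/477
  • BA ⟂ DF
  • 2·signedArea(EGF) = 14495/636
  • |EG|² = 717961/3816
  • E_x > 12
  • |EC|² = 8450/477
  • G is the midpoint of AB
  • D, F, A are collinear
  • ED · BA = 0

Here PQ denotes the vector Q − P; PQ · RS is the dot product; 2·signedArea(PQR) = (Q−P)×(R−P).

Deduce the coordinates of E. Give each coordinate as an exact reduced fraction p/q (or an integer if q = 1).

1. E_x = 3823/318  [ED · BA = 0 ∩ 2·signedArea(EGF) = 14495/636]
2. E_y = 937/106  [ED · BA = 0 ∩ 2·signedArea(EGF) = 14495/636]
   → E = (3823/318, 937/106)

E = (3823/318, 937/106)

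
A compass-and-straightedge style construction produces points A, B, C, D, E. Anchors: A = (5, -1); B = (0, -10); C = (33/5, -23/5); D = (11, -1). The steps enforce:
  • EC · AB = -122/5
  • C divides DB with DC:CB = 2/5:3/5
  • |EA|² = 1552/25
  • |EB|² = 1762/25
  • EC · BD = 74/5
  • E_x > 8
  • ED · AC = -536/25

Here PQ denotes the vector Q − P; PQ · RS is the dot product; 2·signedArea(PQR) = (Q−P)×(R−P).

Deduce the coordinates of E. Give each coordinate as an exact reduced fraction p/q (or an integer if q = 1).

1. E_x = 41/5  [EC · BD = 74/5 ∩ ED · AC = -536/25]
2. E_y = -41/5  [EC · BD = 74/5 ∩ ED · AC = -536/25]
   → E = (41/5, -41/5)

E = (41/5, -41/5)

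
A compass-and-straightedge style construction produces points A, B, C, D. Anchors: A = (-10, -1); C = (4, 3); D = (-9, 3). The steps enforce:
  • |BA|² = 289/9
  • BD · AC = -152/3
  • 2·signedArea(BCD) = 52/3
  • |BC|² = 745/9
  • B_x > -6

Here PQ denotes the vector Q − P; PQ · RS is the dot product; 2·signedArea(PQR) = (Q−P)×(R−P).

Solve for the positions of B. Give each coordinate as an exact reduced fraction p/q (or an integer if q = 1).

1. B_x = -5  [2·signedArea(BCD) = 52/3 ∩ BD · AC = -152/3]
2. B_y = 5/3  [2·signedArea(BCD) = 52/3 ∩ BD · AC = -152/3]
   → B = (-5, 5/3)

B = (-5, 5/3)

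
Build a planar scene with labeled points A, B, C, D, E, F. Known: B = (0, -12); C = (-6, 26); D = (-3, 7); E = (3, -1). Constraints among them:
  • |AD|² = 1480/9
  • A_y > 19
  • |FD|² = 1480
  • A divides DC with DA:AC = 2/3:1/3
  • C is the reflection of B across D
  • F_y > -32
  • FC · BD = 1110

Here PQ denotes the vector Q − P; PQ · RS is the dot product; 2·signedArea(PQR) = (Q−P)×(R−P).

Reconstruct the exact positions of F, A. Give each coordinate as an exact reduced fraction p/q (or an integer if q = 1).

A = (-5, 59/3)
F = (3, -31)

1. F_x = 3  [line 3·x + -19·y + -598 = 0 ∩ |FD|² = 1480]
2. F_y = -31  [line 3·x + -19·y + -598 = 0 ∩ |FD|² = 1480]
   → F = (3, -31)
3. A_x = -5  [A divides DC with DA:AC = 2/3:1/3]
4. A_y = 59/3  [A divides DC with DA:AC = 2/3:1/3]
   → A = (-5, 59/3)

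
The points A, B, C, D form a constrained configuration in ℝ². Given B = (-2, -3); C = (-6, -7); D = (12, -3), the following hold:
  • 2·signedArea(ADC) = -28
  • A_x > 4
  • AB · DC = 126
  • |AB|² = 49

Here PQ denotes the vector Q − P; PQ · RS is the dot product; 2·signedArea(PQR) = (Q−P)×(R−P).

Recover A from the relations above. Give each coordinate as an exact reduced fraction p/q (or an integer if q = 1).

1. A_x = 5  [AB · DC = 126 ∩ 2·signedArea(ADC) = -28]
2. A_y = -3  [AB · DC = 126 ∩ 2·signedArea(ADC) = -28]
   → A = (5, -3)

A = (5, -3)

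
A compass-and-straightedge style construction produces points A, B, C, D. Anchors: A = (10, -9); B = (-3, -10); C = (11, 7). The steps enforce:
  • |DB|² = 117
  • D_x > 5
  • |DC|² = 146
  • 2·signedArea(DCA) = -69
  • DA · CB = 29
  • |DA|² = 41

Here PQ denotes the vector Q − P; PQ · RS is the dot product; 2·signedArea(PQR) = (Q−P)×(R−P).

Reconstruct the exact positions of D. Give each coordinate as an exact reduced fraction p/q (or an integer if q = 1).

1. D_x = 6  [2·signedArea(DCA) = -69 ∩ DA · CB = 29]
2. D_y = -4  [2·signedArea(DCA) = -69 ∩ DA · CB = 29]
   → D = (6, -4)

D = (6, -4)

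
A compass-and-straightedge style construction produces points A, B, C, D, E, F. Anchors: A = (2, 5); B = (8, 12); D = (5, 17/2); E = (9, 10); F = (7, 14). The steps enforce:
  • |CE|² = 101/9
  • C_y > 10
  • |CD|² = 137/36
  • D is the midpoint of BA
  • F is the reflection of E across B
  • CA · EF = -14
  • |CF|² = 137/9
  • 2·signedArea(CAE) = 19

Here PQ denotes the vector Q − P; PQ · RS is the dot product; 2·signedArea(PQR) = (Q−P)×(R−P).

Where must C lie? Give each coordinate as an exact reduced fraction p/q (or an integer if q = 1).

1. C_x = 17/3  [2·signedArea(CAE) = 19 ∩ CA · EF = -14]
2. C_y = 31/3  [2·signedArea(CAE) = 19 ∩ CA · EF = -14]
   → C = (17/3, 31/3)

C = (17/3, 31/3)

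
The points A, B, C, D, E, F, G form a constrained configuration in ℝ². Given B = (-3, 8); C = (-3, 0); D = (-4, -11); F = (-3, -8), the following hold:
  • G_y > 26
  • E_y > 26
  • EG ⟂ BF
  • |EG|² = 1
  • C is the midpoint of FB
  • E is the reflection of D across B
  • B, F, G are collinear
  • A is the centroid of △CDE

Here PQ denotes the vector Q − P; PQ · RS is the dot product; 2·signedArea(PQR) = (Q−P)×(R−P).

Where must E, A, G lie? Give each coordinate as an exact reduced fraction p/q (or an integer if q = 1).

A = (-3, 16/3)
E = (-2, 27)
G = (-3, 27)

1. E_x = -2  [E is the reflection of D across B]
2. E_y = 27  [E is the reflection of D across B]
   → E = (-2, 27)
3. A_x = -3  [A is the centroid of △CDE]
4. A_y = 16/3  [A is the centroid of △CDE]
   → A = (-3, 16/3)
5. G_x = -3  [B, F, G are collinear ∩ EG ⟂ BF]
6. G_y = 27  [B, F, G are collinear ∩ EG ⟂ BF]
   → G = (-3, 27)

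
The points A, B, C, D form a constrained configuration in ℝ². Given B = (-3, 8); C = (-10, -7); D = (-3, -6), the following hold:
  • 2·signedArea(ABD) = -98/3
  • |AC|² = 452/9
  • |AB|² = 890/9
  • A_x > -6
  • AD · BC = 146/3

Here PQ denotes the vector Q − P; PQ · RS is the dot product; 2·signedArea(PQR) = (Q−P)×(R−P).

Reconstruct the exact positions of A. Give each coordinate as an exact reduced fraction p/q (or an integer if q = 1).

A = (-16/3, -5/3)

1. A_x = -16/3  [2·signedArea(ABD) = -98/3 ∩ AD · BC = 146/3]
2. A_y = -5/3  [2·signedArea(ABD) = -98/3 ∩ AD · BC = 146/3]
   → A = (-16/3, -5/3)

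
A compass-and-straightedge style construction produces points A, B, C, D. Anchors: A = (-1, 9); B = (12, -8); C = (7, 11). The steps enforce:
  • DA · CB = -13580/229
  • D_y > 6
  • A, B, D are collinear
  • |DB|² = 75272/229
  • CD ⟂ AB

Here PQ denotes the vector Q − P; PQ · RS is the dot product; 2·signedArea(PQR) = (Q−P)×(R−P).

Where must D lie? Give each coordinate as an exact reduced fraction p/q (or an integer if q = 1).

D = (226/229, 1466/229)

1. D_x = 226/229  [A, B, D are collinear ∩ CD ⟂ AB]
2. D_y = 1466/229  [A, B, D are collinear ∩ CD ⟂ AB]
   → D = (226/229, 1466/229)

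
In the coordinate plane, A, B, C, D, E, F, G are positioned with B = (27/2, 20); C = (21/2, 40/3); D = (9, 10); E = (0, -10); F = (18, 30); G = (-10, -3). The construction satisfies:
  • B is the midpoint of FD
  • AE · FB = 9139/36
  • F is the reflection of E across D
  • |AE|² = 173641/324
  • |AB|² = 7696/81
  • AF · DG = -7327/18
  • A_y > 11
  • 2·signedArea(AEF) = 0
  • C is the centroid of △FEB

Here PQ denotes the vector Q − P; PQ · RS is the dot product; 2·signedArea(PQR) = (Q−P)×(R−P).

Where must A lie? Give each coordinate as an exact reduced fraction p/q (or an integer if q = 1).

1. A_x = 19/2  [2·signedArea(AEF) = 0 ∩ AE · FB = 9139/36]
2. A_y = 100/9  [2·signedArea(AEF) = 0 ∩ AE · FB = 9139/36]
   → A = (19/2, 100/9)

A = (19/2, 100/9)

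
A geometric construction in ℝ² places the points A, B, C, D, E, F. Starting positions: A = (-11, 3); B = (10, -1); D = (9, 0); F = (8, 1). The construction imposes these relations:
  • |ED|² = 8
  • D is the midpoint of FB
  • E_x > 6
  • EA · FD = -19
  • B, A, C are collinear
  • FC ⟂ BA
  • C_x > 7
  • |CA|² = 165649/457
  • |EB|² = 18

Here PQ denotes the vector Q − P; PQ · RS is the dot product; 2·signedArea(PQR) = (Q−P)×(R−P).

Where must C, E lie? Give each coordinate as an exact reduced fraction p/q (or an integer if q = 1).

1. C_x = 3520/457  [B, A, C are collinear ∩ FC ⟂ BA]
2. C_y = -257/457  [B, A, C are collinear ∩ FC ⟂ BA]
   → C = (3520/457, -257/457)
3. E_x = 7  [line -1·x + 1·y + 5 = 0 ∩ |EB|² = 18]
4. E_y = 2  [line -1·x + 1·y + 5 = 0 ∩ |EB|² = 18]
   → E = (7, 2)

C = (3520/457, -257/457)
E = (7, 2)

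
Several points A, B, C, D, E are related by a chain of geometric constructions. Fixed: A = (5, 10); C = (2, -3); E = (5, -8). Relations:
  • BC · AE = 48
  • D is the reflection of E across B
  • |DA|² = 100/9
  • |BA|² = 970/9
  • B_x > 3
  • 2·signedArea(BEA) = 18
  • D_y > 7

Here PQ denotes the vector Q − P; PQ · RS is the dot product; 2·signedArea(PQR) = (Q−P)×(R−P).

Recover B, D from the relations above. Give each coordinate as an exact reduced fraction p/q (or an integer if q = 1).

B = (4, -1/3)
D = (3, 22/3)

1. B_x = 4  [2·signedArea(BEA) = 18 ∩ BC · AE = 48]
2. B_y = -1/3  [2·signedArea(BEA) = 18 ∩ BC · AE = 48]
   → B = (4, -1/3)
3. D_x = 3  [D is the reflection of E across B]
4. D_y = 22/3  [D is the reflection of E across B]
   → D = (3, 22/3)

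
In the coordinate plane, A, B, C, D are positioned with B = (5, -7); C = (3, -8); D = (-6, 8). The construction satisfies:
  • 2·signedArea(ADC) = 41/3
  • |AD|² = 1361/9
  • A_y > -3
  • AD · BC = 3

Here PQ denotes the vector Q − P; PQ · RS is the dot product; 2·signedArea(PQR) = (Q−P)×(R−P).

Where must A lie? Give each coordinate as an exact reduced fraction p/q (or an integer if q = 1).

A = (2/3, -7/3)

1. A_x = 2/3  [AD · BC = 3 ∩ 2·signedArea(ADC) = 41/3]
2. A_y = -7/3  [AD · BC = 3 ∩ 2·signedArea(ADC) = 41/3]
   → A = (2/3, -7/3)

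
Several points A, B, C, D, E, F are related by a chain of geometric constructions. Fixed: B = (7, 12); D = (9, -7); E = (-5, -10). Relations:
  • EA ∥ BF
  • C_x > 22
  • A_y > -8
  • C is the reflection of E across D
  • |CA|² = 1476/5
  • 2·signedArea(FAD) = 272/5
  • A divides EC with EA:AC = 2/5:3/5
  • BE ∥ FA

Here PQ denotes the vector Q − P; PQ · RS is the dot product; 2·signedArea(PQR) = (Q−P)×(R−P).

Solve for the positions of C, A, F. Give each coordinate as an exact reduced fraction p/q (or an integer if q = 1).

A = (31/5, -38/5)
C = (23, -4)
F = (91/5, 72/5)

1. C_x = 23  [C is the reflection of E across D]
2. C_y = -4  [C is the reflection of E across D]
   → C = (23, -4)
3. A_x = 31/5  [A divides EC with EA:AC = 2/5:3/5]
4. A_y = -38/5  [A divides EC with EA:AC = 2/5:3/5]
   → A = (31/5, -38/5)
5. F_x = 91/5  [BE ∥ FA ∩ EA ∥ BF]
6. F_y = 72/5  [BE ∥ FA ∩ EA ∥ BF]
   → F = (91/5, 72/5)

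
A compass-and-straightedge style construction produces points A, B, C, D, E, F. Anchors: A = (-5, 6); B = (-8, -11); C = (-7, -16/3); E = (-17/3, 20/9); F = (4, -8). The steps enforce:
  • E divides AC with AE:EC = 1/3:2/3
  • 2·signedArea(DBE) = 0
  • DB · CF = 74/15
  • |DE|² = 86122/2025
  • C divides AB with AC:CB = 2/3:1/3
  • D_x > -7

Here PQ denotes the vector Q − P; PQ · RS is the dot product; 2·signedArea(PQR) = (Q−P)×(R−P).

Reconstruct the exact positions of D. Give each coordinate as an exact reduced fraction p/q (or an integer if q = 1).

1. D_x = -34/5  [2·signedArea(DBE) = 0 ∩ DB · CF = 74/15]
2. D_y = -21/5  [2·signedArea(DBE) = 0 ∩ DB · CF = 74/15]
   → D = (-34/5, -21/5)

D = (-34/5, -21/5)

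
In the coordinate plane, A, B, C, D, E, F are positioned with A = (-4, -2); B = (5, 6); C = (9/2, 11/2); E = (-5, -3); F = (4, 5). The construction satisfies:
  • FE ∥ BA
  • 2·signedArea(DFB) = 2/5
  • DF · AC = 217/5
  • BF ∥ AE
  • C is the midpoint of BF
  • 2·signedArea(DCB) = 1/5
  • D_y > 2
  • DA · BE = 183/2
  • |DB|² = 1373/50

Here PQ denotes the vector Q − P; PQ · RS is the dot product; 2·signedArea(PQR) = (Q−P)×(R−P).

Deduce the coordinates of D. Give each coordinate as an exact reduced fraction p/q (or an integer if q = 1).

1. D_x = 11/10  [2·signedArea(DCB) = 1/5 ∩ DF · AC = 217/5]
2. D_y = 5/2  [2·signedArea(DCB) = 1/5 ∩ DF · AC = 217/5]
   → D = (11/10, 5/2)

D = (11/10, 5/2)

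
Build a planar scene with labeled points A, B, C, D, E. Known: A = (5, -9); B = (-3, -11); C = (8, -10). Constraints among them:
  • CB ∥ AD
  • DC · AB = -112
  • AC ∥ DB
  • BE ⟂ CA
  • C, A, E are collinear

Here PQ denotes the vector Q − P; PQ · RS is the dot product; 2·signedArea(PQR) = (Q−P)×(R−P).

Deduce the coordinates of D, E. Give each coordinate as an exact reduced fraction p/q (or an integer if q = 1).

1. D_x = -6  [AC ∥ DB ∩ CB ∥ AD]
2. D_y = -10  [AC ∥ DB ∩ CB ∥ AD]
   → D = (-6, -10)
3. E_x = -8/5  [C, A, E are collinear ∩ BE ⟂ CA]
4. E_y = -34/5  [C, A, E are collinear ∩ BE ⟂ CA]
   → E = (-8/5, -34/5)

D = (-6, -10)
E = (-8/5, -34/5)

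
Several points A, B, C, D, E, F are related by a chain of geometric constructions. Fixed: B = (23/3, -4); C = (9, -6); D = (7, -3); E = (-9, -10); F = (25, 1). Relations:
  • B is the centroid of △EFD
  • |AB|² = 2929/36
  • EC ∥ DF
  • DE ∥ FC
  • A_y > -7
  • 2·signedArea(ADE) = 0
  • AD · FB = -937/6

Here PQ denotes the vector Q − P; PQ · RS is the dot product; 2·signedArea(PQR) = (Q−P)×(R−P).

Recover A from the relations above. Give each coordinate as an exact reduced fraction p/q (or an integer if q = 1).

A = (-1, -13/2)

1. A_x = -1  [2·signedArea(ADE) = 0 ∩ AD · FB = -937/6]
2. A_y = -13/2  [2·signedArea(ADE) = 0 ∩ AD · FB = -937/6]
   → A = (-1, -13/2)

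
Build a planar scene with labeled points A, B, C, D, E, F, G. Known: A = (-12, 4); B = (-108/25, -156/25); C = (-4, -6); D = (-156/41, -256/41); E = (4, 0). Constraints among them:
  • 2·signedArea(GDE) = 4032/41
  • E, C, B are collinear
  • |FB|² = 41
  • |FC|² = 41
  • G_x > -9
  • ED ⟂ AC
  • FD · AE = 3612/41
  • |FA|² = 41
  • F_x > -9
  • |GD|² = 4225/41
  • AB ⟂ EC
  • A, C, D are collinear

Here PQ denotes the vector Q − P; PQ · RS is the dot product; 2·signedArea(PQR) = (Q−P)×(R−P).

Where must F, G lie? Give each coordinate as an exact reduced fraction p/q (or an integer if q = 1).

1. F_x = -8  [line -16·x + 4·y + -124 = 0 ∩ |FC|² = 41]
2. F_y = -1  [line -16·x + 4·y + -124 = 0 ∩ |FC|² = 41]
   → F = (-8, -1)
3. G_x = -8  [line -256/41·x + 320/41·y + -3008/41 = 0 ∩ |GD|² = 4225/41]
4. G_y = 3  [line -256/41·x + 320/41·y + -3008/41 = 0 ∩ |GD|² = 4225/41]
   → G = (-8, 3)

F = (-8, -1)
G = (-8, 3)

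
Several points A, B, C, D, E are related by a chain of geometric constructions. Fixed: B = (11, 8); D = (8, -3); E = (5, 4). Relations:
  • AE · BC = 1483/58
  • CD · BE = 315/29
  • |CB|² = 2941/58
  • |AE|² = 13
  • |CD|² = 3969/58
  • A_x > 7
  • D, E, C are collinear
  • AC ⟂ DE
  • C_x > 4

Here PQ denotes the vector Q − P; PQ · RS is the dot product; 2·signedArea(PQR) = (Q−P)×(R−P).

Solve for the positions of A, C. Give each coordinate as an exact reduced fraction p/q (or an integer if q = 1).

1. C_x = 275/58  [D, E, C are collinear ∩ CD · BE = 315/29]
2. C_y = 267/58  [D, E, C are collinear ∩ CD · BE = 315/29]
   → C = (275/58, 267/58)
3. A_x = 8  [AE · BC = 1483/58 ∩ AC ⟂ DE]
4. A_y = 6  [AE · BC = 1483/58 ∩ AC ⟂ DE]
   → A = (8, 6)

A = (8, 6)
C = (275/58, 267/58)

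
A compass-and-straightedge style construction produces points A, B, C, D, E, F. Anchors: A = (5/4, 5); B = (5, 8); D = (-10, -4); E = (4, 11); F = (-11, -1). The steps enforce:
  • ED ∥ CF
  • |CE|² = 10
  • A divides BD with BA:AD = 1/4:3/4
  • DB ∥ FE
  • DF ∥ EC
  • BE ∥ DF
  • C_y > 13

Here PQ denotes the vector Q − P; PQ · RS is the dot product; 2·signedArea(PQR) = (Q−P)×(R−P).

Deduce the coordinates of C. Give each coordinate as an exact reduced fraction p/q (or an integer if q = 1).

1. C_x = 3  [ED ∥ CF ∩ DF ∥ EC]
2. C_y = 14  [ED ∥ CF ∩ DF ∥ EC]
   → C = (3, 14)

C = (3, 14)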